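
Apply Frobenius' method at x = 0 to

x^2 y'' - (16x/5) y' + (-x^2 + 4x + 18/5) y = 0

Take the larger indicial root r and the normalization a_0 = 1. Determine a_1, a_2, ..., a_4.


Write in Frobenius form y'' + (p(x)/x) y' + (q(x)/x^2) y = 0:
  p(x) = -16/5,  q(x) = -x^2 + 4x + 18/5.
Indicial equation: r(r-1) + (-16/5) r + (18/5) = 0 -> roots r_1 = 3, r_2 = 6/5.
Take r = r_1 = 3. Let y(x) = x^r sum_{n>=0} a_n x^n with a_0 = 1.
Substitute y = x^r sum a_n x^n and match x^{r+n}. The recurrence is
  D(n) a_n + 4 a_{n-1} - 1 a_{n-2} = 0,  where D(n) = (r+n)(r+n-1) + (-16/5)(r+n) + (18/5).
  a_n = [-4 a_{n-1} + 1 a_{n-2}] / D(n).
Since the indicial polynomial factors as (r - r_1)(r - r_2), D(n) = (r_1 + n - r_1)(r_1 + n - r_2) = n(n + 9/5).
Evaluating step by step (a_0 = 1):
  n = 1: D(1) = 1(1 + 9/5) = 14/5; numerator = -4(1) = -4; a_1 = (-4)/(14/5) = -10/7
  n = 2: D(2) = 2(2 + 9/5) = 38/5; numerator = -4(-10/7) + 1(1) = 47/7; a_2 = (47/7)/(38/5) = 235/266
  n = 3: D(3) = 3(3 + 9/5) = 72/5; numerator = -4(235/266) + 1(-10/7) = -660/133; a_3 = (-660/133)/(72/5) = -275/798
  n = 4: D(4) = 4(4 + 9/5) = 116/5; numerator = -4(-275/798) + 1(235/266) = 95/42; a_4 = (95/42)/(116/5) = 475/4872

r = 3; a_0 = 1; a_1 = -10/7; a_2 = 235/266; a_3 = -275/798; a_4 = 475/4872


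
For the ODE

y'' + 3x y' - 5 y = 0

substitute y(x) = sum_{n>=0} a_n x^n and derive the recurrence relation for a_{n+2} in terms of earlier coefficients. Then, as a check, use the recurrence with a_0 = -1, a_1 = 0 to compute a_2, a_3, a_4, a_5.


Substitute y = sum_n a_n x^n.
y''(x) has coefficient (n+2)(n+1) a_{n+2} at x^n;
3 x y'(x) has coefficient 3 n a_n at x^n (shift);
-5 y(x) has coefficient -5 a_n at x^n.
Matching x^n: (n+2)(n+1) a_{n+2} + (3n - 5) a_n = 0.
Thus a_{n+2} = (-3n + 5) / ((n+1)(n+2)) * a_n.

Check with a_0 = -1, a_1 = 0 (apply the recurrence for n = 0, 1, 2, 3): a_0 = -1, a_1 = 0, a_2 = -5/2, a_3 = 0, a_4 = 5/24, a_5 = 0.

a_(n+2) = (-3n + 5) / ((n+1)(n+2)) * a_n; check: a_0 = -1, a_1 = 0, a_2 = -5/2, a_3 = 0, a_4 = 5/24, a_5 = 0


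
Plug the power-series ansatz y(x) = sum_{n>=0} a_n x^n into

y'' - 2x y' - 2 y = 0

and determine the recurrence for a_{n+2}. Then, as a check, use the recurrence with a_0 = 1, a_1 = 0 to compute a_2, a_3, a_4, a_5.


Substitute y = sum_n a_n x^n.
y''(x) has coefficient (n+2)(n+1) a_{n+2} at x^n;
-2 x y'(x) has coefficient -2 n a_n at x^n (shift);
-2 y(x) has coefficient -2 a_n at x^n.
Matching x^n: (n+2)(n+1) a_{n+2} + (-2n - 2) a_n = 0.
Thus a_{n+2} = (2n + 2) / ((n+1)(n+2)) * a_n.

Check with a_0 = 1, a_1 = 0 (apply the recurrence for n = 0, 1, 2, 3): a_0 = 1, a_1 = 0, a_2 = 1, a_3 = 0, a_4 = 1/2, a_5 = 0.

a_(n+2) = (2n + 2) / ((n+1)(n+2)) * a_n; check: a_0 = 1, a_1 = 0, a_2 = 1, a_3 = 0, a_4 = 1/2, a_5 = 0


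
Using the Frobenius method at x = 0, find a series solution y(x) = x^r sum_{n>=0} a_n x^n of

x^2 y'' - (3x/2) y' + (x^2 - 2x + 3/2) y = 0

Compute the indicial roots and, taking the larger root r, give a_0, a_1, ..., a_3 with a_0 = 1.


Write in Frobenius form y'' + (p(x)/x) y' + (q(x)/x^2) y = 0:
  p(x) = -3/2,  q(x) = x^2 - 2x + 3/2.
Indicial equation: r(r-1) + (-3/2) r + (3/2) = 0 -> roots r_1 = 3/2, r_2 = 1.
Take r = r_1 = 3/2. Let y(x) = x^r sum_{n>=0} a_n x^n with a_0 = 1.
Substitute y = x^r sum a_n x^n and match x^{r+n}. The recurrence is
  D(n) a_n - 2 a_{n-1} + 1 a_{n-2} = 0,  where D(n) = (r+n)(r+n-1) + (-3/2)(r+n) + (3/2).
  a_n = [2 a_{n-1} - 1 a_{n-2}] / D(n).
Since the indicial polynomial factors as (r - r_1)(r - r_2), D(n) = (r_1 + n - r_1)(r_1 + n - r_2) = n(n + 1/2).
Evaluating step by step (a_0 = 1):
  n = 1: D(1) = 1(1 + 1/2) = 3/2; numerator = 2(1) = 2; a_1 = (2)/(3/2) = 4/3
  n = 2: D(2) = 2(2 + 1/2) = 5; numerator = 2(4/3) - 1(1) = 5/3; a_2 = (5/3)/(5) = 1/3
  n = 3: D(3) = 3(3 + 1/2) = 21/2; numerator = 2(1/3) - 1(4/3) = -2/3; a_3 = (-2/3)/(21/2) = -4/63

r = 3/2; a_0 = 1; a_1 = 4/3; a_2 = 1/3; a_3 = -4/63


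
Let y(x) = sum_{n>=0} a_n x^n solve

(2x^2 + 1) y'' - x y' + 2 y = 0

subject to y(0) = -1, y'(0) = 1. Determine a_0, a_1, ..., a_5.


Ansatz: y(x) = sum_{n>=0} a_n x^n, so y'(x) = sum_{n>=1} n a_n x^(n-1) and y''(x) = sum_{n>=2} n(n-1) a_n x^(n-2).
Substitute into P(x) y'' + Q(x) y' + R(x) y = 0 with P(x) = 2x^2 + 1, Q(x) = -x, R(x) = 2, and match powers of x.
Initial conditions: a_0 = -1, a_1 = 1.
Setting the coefficient of each power of x to zero and solving order by order (substituting the coefficients already found):
  x^0: 2 a_2 + 2 a_0 = 0  ->  2 a_2 = -2 a_0 = 2  ->  a_2 = 1
  x^1: 6 a_3 + a_1 = 0  ->  6 a_3 = -a_1 = -1  ->  a_3 = -1/6
  x^2: 12 a_4 + 4 a_2 = 0  ->  12 a_4 = -4 a_2 = -4  ->  a_4 = -1/3
  x^3: 20 a_5 + 11 a_3 = 0  ->  20 a_5 = -11 a_3 = 11/6  ->  a_5 = 11/120
Truncated series: y(x) = -1 + x + x^2 - (1/6) x^3 - (1/3) x^4 + (11/120) x^5 + O(x^6).

a_0 = -1; a_1 = 1; a_2 = 1; a_3 = -1/6; a_4 = -1/3; a_5 = 11/120


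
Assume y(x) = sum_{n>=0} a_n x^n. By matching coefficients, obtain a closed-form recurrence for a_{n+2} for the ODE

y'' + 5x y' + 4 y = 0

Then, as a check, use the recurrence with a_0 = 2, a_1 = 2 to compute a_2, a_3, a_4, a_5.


Substitute y = sum_n a_n x^n.
y''(x) has coefficient (n+2)(n+1) a_{n+2} at x^n;
5 x y'(x) has coefficient 5 n a_n at x^n (shift);
4 y(x) has coefficient 4 a_n at x^n.
Matching x^n: (n+2)(n+1) a_{n+2} + (5n + 4) a_n = 0.
Thus a_{n+2} = (-5n - 4) / ((n+1)(n+2)) * a_n.

Check with a_0 = 2, a_1 = 2 (apply the recurrence for n = 0, 1, 2, 3): a_0 = 2, a_1 = 2, a_2 = -4, a_3 = -3, a_4 = 14/3, a_5 = 57/20.

a_(n+2) = (-5n - 4) / ((n+1)(n+2)) * a_n; check: a_0 = 2, a_1 = 2, a_2 = -4, a_3 = -3, a_4 = 14/3, a_5 = 57/20


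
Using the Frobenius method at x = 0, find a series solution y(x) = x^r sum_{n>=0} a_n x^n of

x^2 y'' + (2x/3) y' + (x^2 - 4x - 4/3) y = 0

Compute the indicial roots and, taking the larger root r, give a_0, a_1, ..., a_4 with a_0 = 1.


Write in Frobenius form y'' + (p(x)/x) y' + (q(x)/x^2) y = 0:
  p(x) = 2/3,  q(x) = x^2 - 4x - 4/3.
Indicial equation: r(r-1) + (2/3) r + (-4/3) = 0 -> roots r_1 = 4/3, r_2 = -1.
Take r = r_1 = 4/3. Let y(x) = x^r sum_{n>=0} a_n x^n with a_0 = 1.
Substitute y = x^r sum a_n x^n and match x^{r+n}. The recurrence is
  D(n) a_n - 4 a_{n-1} + 1 a_{n-2} = 0,  where D(n) = (r+n)(r+n-1) + (2/3)(r+n) + (-4/3).
  a_n = [4 a_{n-1} - 1 a_{n-2}] / D(n).
Since the indicial polynomial factors as (r - r_1)(r - r_2), D(n) = (r_1 + n - r_1)(r_1 + n - r_2) = n(n + 7/3).
Evaluating step by step (a_0 = 1):
  n = 1: D(1) = 1(1 + 7/3) = 10/3; numerator = 4(1) = 4; a_1 = (4)/(10/3) = 6/5
  n = 2: D(2) = 2(2 + 7/3) = 26/3; numerator = 4(6/5) - 1(1) = 19/5; a_2 = (19/5)/(26/3) = 57/130
  n = 3: D(3) = 3(3 + 7/3) = 16; numerator = 4(57/130) - 1(6/5) = 36/65; a_3 = (36/65)/(16) = 9/260
  n = 4: D(4) = 4(4 + 7/3) = 76/3; numerator = 4(9/260) - 1(57/130) = -3/10; a_4 = (-3/10)/(76/3) = -9/760

r = 4/3; a_0 = 1; a_1 = 6/5; a_2 = 57/130; a_3 = 9/260; a_4 = -9/760


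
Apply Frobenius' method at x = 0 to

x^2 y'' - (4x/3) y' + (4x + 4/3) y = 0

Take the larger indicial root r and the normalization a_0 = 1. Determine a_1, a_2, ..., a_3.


Write in Frobenius form y'' + (p(x)/x) y' + (q(x)/x^2) y = 0:
  p(x) = -4/3,  q(x) = 4x + 4/3.
Indicial equation: r(r-1) + (-4/3) r + (4/3) = 0 -> roots r_1 = 4/3, r_2 = 1.
Take r = r_1 = 4/3. Let y(x) = x^r sum_{n>=0} a_n x^n with a_0 = 1.
Substitute y = x^r sum a_n x^n and match x^{r+n}. The recurrence is
  D(n) a_n + 4 a_{n-1} = 0,  where D(n) = (r+n)(r+n-1) + (-4/3)(r+n) + (4/3).
  a_n = -4 / D(n) * a_{n-1}.
Since the indicial polynomial factors as (r - r_1)(r - r_2), D(n) = (r_1 + n - r_1)(r_1 + n - r_2) = n(n + 1/3).
Evaluating step by step (a_0 = 1):
  n = 1: D(1) = 1(1 + 1/3) = 4/3; numerator = -4(1) = -4; a_1 = (-4)/(4/3) = -3
  n = 2: D(2) = 2(2 + 1/3) = 14/3; numerator = -4(-3) = 12; a_2 = (12)/(14/3) = 18/7
  n = 3: D(3) = 3(3 + 1/3) = 10; numerator = -4(18/7) = -72/7; a_3 = (-72/7)/(10) = -36/35

r = 4/3; a_0 = 1; a_1 = -3; a_2 = 18/7; a_3 = -36/35


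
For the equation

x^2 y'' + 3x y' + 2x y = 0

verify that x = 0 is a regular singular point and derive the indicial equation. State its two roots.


Divide by x^2 to reach normal form y'' + P_1(x) y' + P_2(x) y = 0 with P_1(x) = 3/x and P_2(x) = 2/x.
x = 0 is a singular point because the y'-coefficient 3/x has a pole at x = 0 and the y-coefficient 2/x has a pole at x = 0.
It is a regular singular point because x P_1(x) = p(x) = 3 and x^2 P_2(x) = q(x) = 2x are polynomials, hence analytic at x = 0.
p(0) = 3,  q(0) = 0.
Indicial equation: r(r-1) + p(0) r + q(0) = 0, i.e. r^2 + (p(0) - 1) r + q(0) = 0, i.e. r^2 + 2 r = 0.
Discriminant: (2)^2 - 4(0) = 4, so r = (-2 ± 2)/2.
Solving: r_1 = 0, r_2 = -2.

indicial: r^2 + 2 r = 0; roots r_1 = 0, r_2 = -2


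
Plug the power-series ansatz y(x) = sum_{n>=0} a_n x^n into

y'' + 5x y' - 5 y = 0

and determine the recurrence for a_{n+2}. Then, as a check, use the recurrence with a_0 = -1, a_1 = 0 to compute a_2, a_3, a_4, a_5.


Substitute y = sum_n a_n x^n.
y''(x) has coefficient (n+2)(n+1) a_{n+2} at x^n;
5 x y'(x) has coefficient 5 n a_n at x^n (shift);
-5 y(x) has coefficient -5 a_n at x^n.
Matching x^n: (n+2)(n+1) a_{n+2} + (5n - 5) a_n = 0.
Thus a_{n+2} = (-5n + 5) / ((n+1)(n+2)) * a_n.

Check with a_0 = -1, a_1 = 0 (apply the recurrence for n = 0, 1, 2, 3): a_0 = -1, a_1 = 0, a_2 = -5/2, a_3 = 0, a_4 = 25/24, a_5 = 0.

a_(n+2) = (-5n + 5) / ((n+1)(n+2)) * a_n; check: a_0 = -1, a_1 = 0, a_2 = -5/2, a_3 = 0, a_4 = 25/24, a_5 = 0


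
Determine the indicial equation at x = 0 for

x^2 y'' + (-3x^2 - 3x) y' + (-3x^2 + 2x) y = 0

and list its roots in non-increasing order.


Divide by x^2 to reach normal form y'' + P_1(x) y' + P_2(x) y = 0 with P_1(x) = -3 - 3/x and P_2(x) = -3 + 2/x.
x = 0 is a singular point because the y'-coefficient -3 - 3/x has a pole at x = 0 and the y-coefficient -3 + 2/x has a pole at x = 0.
It is a regular singular point because x P_1(x) = p(x) = -3x - 3 and x^2 P_2(x) = q(x) = -3x^2 + 2x are polynomials, hence analytic at x = 0.
p(0) = -3,  q(0) = 0.
Indicial equation: r(r-1) + p(0) r + q(0) = 0, i.e. r^2 + (p(0) - 1) r + q(0) = 0, i.e. r^2 - 4 r = 0.
Discriminant: (-4)^2 - 4(0) = 16, so r = (4 ± 4)/2.
Solving: r_1 = 4, r_2 = 0.

indicial: r^2 - 4 r = 0; roots r_1 = 4, r_2 = 0


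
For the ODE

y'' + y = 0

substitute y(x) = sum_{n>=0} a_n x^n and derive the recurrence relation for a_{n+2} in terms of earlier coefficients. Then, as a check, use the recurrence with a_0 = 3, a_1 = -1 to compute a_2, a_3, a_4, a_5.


Substitute y = sum_n a_n x^n into y'' + (const) y = 0.
y''(x) = sum_{n>=0} (n+2)(n+1) a_{n+2} x^n.
The ODE becomes sum_n [(n+2)(n+1) a_{n+2} + 1 a_n] x^n = 0.
Setting each coefficient to zero gives the recurrence:
  (n+2)(n+1) a_{n+2} + 1 a_n = 0,
  a_{n+2} = -1 / ((n+1)(n+2)) a_n.

Check with a_0 = 3, a_1 = -1 (apply the recurrence for n = 0, 1, 2, 3): a_0 = 3, a_1 = -1, a_2 = -3/2, a_3 = 1/6, a_4 = 1/8, a_5 = -1/120.

a_{n+2} = -1/((n+1)(n+2)) * a_n; check: a_0 = 3, a_1 = -1, a_2 = -3/2, a_3 = 1/6, a_4 = 1/8, a_5 = -1/120


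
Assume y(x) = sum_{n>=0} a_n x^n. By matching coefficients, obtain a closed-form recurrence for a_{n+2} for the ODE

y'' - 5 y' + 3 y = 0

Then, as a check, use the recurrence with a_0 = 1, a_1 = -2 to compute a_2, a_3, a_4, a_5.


Substitute y = sum_n a_n x^n.
y''(x) has coefficient (n+2)(n+1) a_{n+2} at x^n;
-5 y'(x) has coefficient -5 (n+1) a_{n+1} at x^n;
3 y(x) has coefficient 3 a_n at x^n.
Matching x^n: (n+2)(n+1) a_{n+2} - 5 (n+1) a_{n+1} + 3 a_n = 0.
Thus a_{n+2} = [5 (n+1) a_{n+1} - 3 a_n] / ((n+1)(n+2)).

Check with a_0 = 1, a_1 = -2 (apply the recurrence for n = 0, 1, 2, 3): a_0 = 1, a_1 = -2, a_2 = -13/2, a_3 = -59/6, a_4 = -32/3, a_5 = -1103/120.

a_(n+2) = [5 (n+1) a_(n+1) - 3 a_n] / ((n+1)(n+2)); check: a_0 = 1, a_1 = -2, a_2 = -13/2, a_3 = -59/6, a_4 = -32/3, a_5 = -1103/120


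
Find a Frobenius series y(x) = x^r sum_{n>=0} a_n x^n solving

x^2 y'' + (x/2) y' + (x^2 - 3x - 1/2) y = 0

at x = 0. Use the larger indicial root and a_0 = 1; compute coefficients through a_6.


Write in Frobenius form y'' + (p(x)/x) y' + (q(x)/x^2) y = 0:
  p(x) = 1/2,  q(x) = x^2 - 3x - 1/2.
Indicial equation: r(r-1) + (1/2) r + (-1/2) = 0 -> roots r_1 = 1, r_2 = -1/2.
Take r = r_1 = 1. Let y(x) = x^r sum_{n>=0} a_n x^n with a_0 = 1.
Substitute y = x^r sum a_n x^n and match x^{r+n}. The recurrence is
  D(n) a_n - 3 a_{n-1} + 1 a_{n-2} = 0,  where D(n) = (r+n)(r+n-1) + (1/2)(r+n) + (-1/2).
  a_n = [3 a_{n-1} - 1 a_{n-2}] / D(n).
Since the indicial polynomial factors as (r - r_1)(r - r_2), D(n) = (r_1 + n - r_1)(r_1 + n - r_2) = n(n + 3/2).
Evaluating step by step (a_0 = 1):
  n = 1: D(1) = 1(1 + 3/2) = 5/2; numerator = 3(1) = 3; a_1 = (3)/(5/2) = 6/5
  n = 2: D(2) = 2(2 + 3/2) = 7; numerator = 3(6/5) - 1(1) = 13/5; a_2 = (13/5)/(7) = 13/35
  n = 3: D(3) = 3(3 + 3/2) = 27/2; numerator = 3(13/35) - 1(6/5) = -3/35; a_3 = (-3/35)/(27/2) = -2/315
  n = 4: D(4) = 4(4 + 3/2) = 22; numerator = 3(-2/315) - 1(13/35) = -41/105; a_4 = (-41/105)/(22) = -41/2310
  n = 5: D(5) = 5(5 + 3/2) = 65/2; numerator = 3(-41/2310) - 1(-2/315) = -65/1386; a_5 = (-65/1386)/(65/2) = -1/693
  n = 6: D(6) = 6(6 + 3/2) = 45; numerator = 3(-1/693) - 1(-41/2310) = 31/2310; a_6 = (31/2310)/(45) = 31/103950

r = 1; a_0 = 1; a_1 = 6/5; a_2 = 13/35; a_3 = -2/315; a_4 = -41/2310; a_5 = -1/693; a_6 = 31/103950


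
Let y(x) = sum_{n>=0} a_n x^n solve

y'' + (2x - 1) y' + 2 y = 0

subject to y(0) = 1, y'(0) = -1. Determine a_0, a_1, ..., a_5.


Ansatz: y(x) = sum_{n>=0} a_n x^n, so y'(x) = sum_{n>=1} n a_n x^(n-1) and y''(x) = sum_{n>=2} n(n-1) a_n x^(n-2).
Substitute into P(x) y'' + Q(x) y' + R(x) y = 0 with P(x) = 1, Q(x) = 2x - 1, R(x) = 2, and match powers of x.
Initial conditions: a_0 = 1, a_1 = -1.
Setting the coefficient of each power of x to zero and solving order by order (substituting the coefficients already found):
  x^0: 2 a_2 - a_1 + 2 a_0 = 0  ->  2 a_2 = a_1 - 2 a_0 = -3  ->  a_2 = -3/2
  x^1: 6 a_3 - 2 a_2 + 4 a_1 = 0  ->  6 a_3 = 2 a_2 - 4 a_1 = 1  ->  a_3 = 1/6
  x^2: 12 a_4 - 3 a_3 + 6 a_2 = 0  ->  12 a_4 = 3 a_3 - 6 a_2 = 19/2  ->  a_4 = 19/24
  x^3: 20 a_5 - 4 a_4 + 8 a_3 = 0  ->  20 a_5 = 4 a_4 - 8 a_3 = 11/6  ->  a_5 = 11/120
Truncated series: y(x) = 1 - x - (3/2) x^2 + (1/6) x^3 + (19/24) x^4 + (11/120) x^5 + O(x^6).

a_0 = 1; a_1 = -1; a_2 = -3/2; a_3 = 1/6; a_4 = 19/24; a_5 = 11/120


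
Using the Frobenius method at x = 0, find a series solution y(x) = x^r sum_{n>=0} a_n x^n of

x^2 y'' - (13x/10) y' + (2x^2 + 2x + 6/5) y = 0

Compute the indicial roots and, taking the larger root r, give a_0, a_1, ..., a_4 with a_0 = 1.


Write in Frobenius form y'' + (p(x)/x) y' + (q(x)/x^2) y = 0:
  p(x) = -13/10,  q(x) = 2x^2 + 2x + 6/5.
Indicial equation: r(r-1) + (-13/10) r + (6/5) = 0 -> roots r_1 = 3/2, r_2 = 4/5.
Take r = r_1 = 3/2. Let y(x) = x^r sum_{n>=0} a_n x^n with a_0 = 1.
Substitute y = x^r sum a_n x^n and match x^{r+n}. The recurrence is
  D(n) a_n + 2 a_{n-1} + 2 a_{n-2} = 0,  where D(n) = (r+n)(r+n-1) + (-13/10)(r+n) + (6/5).
  a_n = [-2 a_{n-1} - 2 a_{n-2}] / D(n).
Since the indicial polynomial factors as (r - r_1)(r - r_2), D(n) = (r_1 + n - r_1)(r_1 + n - r_2) = n(n + 7/10).
Evaluating step by step (a_0 = 1):
  n = 1: D(1) = 1(1 + 7/10) = 17/10; numerator = -2(1) = -2; a_1 = (-2)/(17/10) = -20/17
  n = 2: D(2) = 2(2 + 7/10) = 27/5; numerator = -2(-20/17) - 2(1) = 6/17; a_2 = (6/17)/(27/5) = 10/153
  n = 3: D(3) = 3(3 + 7/10) = 111/10; numerator = -2(10/153) - 2(-20/17) = 20/9; a_3 = (20/9)/(111/10) = 200/999
  n = 4: D(4) = 4(4 + 7/10) = 94/5; numerator = -2(200/999) - 2(10/153) = -9020/16983; a_4 = (-9020/16983)/(94/5) = -22550/798201

r = 3/2; a_0 = 1; a_1 = -20/17; a_2 = 10/153; a_3 = 200/999; a_4 = -22550/798201


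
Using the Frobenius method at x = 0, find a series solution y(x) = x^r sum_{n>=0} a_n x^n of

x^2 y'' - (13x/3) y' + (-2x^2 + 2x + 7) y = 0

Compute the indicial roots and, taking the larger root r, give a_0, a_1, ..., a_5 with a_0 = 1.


Write in Frobenius form y'' + (p(x)/x) y' + (q(x)/x^2) y = 0:
  p(x) = -13/3,  q(x) = -2x^2 + 2x + 7.
Indicial equation: r(r-1) + (-13/3) r + (7) = 0 -> roots r_1 = 3, r_2 = 7/3.
Take r = r_1 = 3. Let y(x) = x^r sum_{n>=0} a_n x^n with a_0 = 1.
Substitute y = x^r sum a_n x^n and match x^{r+n}. The recurrence is
  D(n) a_n + 2 a_{n-1} - 2 a_{n-2} = 0,  where D(n) = (r+n)(r+n-1) + (-13/3)(r+n) + (7).
  a_n = [-2 a_{n-1} + 2 a_{n-2}] / D(n).
Since the indicial polynomial factors as (r - r_1)(r - r_2), D(n) = (r_1 + n - r_1)(r_1 + n - r_2) = n(n + 2/3).
Evaluating step by step (a_0 = 1):
  n = 1: D(1) = 1(1 + 2/3) = 5/3; numerator = -2(1) = -2; a_1 = (-2)/(5/3) = -6/5
  n = 2: D(2) = 2(2 + 2/3) = 16/3; numerator = -2(-6/5) + 2(1) = 22/5; a_2 = (22/5)/(16/3) = 33/40
  n = 3: D(3) = 3(3 + 2/3) = 11; numerator = -2(33/40) + 2(-6/5) = -81/20; a_3 = (-81/20)/(11) = -81/220
  n = 4: D(4) = 4(4 + 2/3) = 56/3; numerator = -2(-81/220) + 2(33/40) = 105/44; a_4 = (105/44)/(56/3) = 45/352
  n = 5: D(5) = 5(5 + 2/3) = 85/3; numerator = -2(45/352) + 2(-81/220) = -873/880; a_5 = (-873/880)/(85/3) = -2619/74800

r = 3; a_0 = 1; a_1 = -6/5; a_2 = 33/40; a_3 = -81/220; a_4 = 45/352; a_5 = -2619/74800


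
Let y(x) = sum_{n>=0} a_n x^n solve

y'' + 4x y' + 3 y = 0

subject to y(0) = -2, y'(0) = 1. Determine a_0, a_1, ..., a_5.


Ansatz: y(x) = sum_{n>=0} a_n x^n, so y'(x) = sum_{n>=1} n a_n x^(n-1) and y''(x) = sum_{n>=2} n(n-1) a_n x^(n-2).
Substitute into P(x) y'' + Q(x) y' + R(x) y = 0 with P(x) = 1, Q(x) = 4x, R(x) = 3, and match powers of x.
Initial conditions: a_0 = -2, a_1 = 1.
Setting the coefficient of each power of x to zero and solving order by order (substituting the coefficients already found):
  x^0: 2 a_2 + 3 a_0 = 0  ->  2 a_2 = -3 a_0 = 6  ->  a_2 = 3
  x^1: 6 a_3 + 7 a_1 = 0  ->  6 a_3 = -7 a_1 = -7  ->  a_3 = -7/6
  x^2: 12 a_4 + 11 a_2 = 0  ->  12 a_4 = -11 a_2 = -33  ->  a_4 = -11/4
  x^3: 20 a_5 + 15 a_3 = 0  ->  20 a_5 = -15 a_3 = 35/2  ->  a_5 = 7/8
Truncated series: y(x) = -2 + x + 3 x^2 - (7/6) x^3 - (11/4) x^4 + (7/8) x^5 + O(x^6).

a_0 = -2; a_1 = 1; a_2 = 3; a_3 = -7/6; a_4 = -11/4; a_5 = 7/8


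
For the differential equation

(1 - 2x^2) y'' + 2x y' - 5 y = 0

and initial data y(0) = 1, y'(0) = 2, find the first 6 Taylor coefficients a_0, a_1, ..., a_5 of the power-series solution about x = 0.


Ansatz: y(x) = sum_{n>=0} a_n x^n, so y'(x) = sum_{n>=1} n a_n x^(n-1) and y''(x) = sum_{n>=2} n(n-1) a_n x^(n-2).
Substitute into P(x) y'' + Q(x) y' + R(x) y = 0 with P(x) = 1 - 2x^2, Q(x) = 2x, R(x) = -5, and match powers of x.
Initial conditions: a_0 = 1, a_1 = 2.
Setting the coefficient of each power of x to zero and solving order by order (substituting the coefficients already found):
  x^0: 2 a_2 - 5 a_0 = 0  ->  2 a_2 = 5 a_0 = 5  ->  a_2 = 5/2
  x^1: 6 a_3 - 3 a_1 = 0  ->  6 a_3 = 3 a_1 = 6  ->  a_3 = 1
  x^2: 12 a_4 - 5 a_2 = 0  ->  12 a_4 = 5 a_2 = 25/2  ->  a_4 = 25/24
  x^3: 20 a_5 - 11 a_3 = 0  ->  20 a_5 = 11 a_3 = 11  ->  a_5 = 11/20
Truncated series: y(x) = 1 + 2 x + (5/2) x^2 + x^3 + (25/24) x^4 + (11/20) x^5 + O(x^6).

a_0 = 1; a_1 = 2; a_2 = 5/2; a_3 = 1; a_4 = 25/24; a_5 = 11/20


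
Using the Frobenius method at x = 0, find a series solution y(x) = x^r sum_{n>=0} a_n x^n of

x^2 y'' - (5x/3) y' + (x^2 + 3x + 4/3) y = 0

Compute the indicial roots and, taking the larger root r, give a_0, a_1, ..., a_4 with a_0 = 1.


Write in Frobenius form y'' + (p(x)/x) y' + (q(x)/x^2) y = 0:
  p(x) = -5/3,  q(x) = x^2 + 3x + 4/3.
Indicial equation: r(r-1) + (-5/3) r + (4/3) = 0 -> roots r_1 = 2, r_2 = 2/3.
Take r = r_1 = 2. Let y(x) = x^r sum_{n>=0} a_n x^n with a_0 = 1.
Substitute y = x^r sum a_n x^n and match x^{r+n}. The recurrence is
  D(n) a_n + 3 a_{n-1} + 1 a_{n-2} = 0,  where D(n) = (r+n)(r+n-1) + (-5/3)(r+n) + (4/3).
  a_n = [-3 a_{n-1} - 1 a_{n-2}] / D(n).
Since the indicial polynomial factors as (r - r_1)(r - r_2), D(n) = (r_1 + n - r_1)(r_1 + n - r_2) = n(n + 4/3).
Evaluating step by step (a_0 = 1):
  n = 1: D(1) = 1(1 + 4/3) = 7/3; numerator = -3(1) = -3; a_1 = (-3)/(7/3) = -9/7
  n = 2: D(2) = 2(2 + 4/3) = 20/3; numerator = -3(-9/7) - 1(1) = 20/7; a_2 = (20/7)/(20/3) = 3/7
  n = 3: D(3) = 3(3 + 4/3) = 13; numerator = -3(3/7) - 1(-9/7) = 0; a_3 = (0)/(13) = 0
  n = 4: D(4) = 4(4 + 4/3) = 64/3; numerator = -3(0) - 1(3/7) = -3/7; a_4 = (-3/7)/(64/3) = -9/448

r = 2; a_0 = 1; a_1 = -9/7; a_2 = 3/7; a_3 = 0; a_4 = -9/448


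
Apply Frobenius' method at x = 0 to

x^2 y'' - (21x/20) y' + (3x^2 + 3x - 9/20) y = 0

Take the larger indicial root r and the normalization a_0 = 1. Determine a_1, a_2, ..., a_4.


Write in Frobenius form y'' + (p(x)/x) y' + (q(x)/x^2) y = 0:
  p(x) = -21/20,  q(x) = 3x^2 + 3x - 9/20.
Indicial equation: r(r-1) + (-21/20) r + (-9/20) = 0 -> roots r_1 = 9/4, r_2 = -1/5.
Take r = r_1 = 9/4. Let y(x) = x^r sum_{n>=0} a_n x^n with a_0 = 1.
Substitute y = x^r sum a_n x^n and match x^{r+n}. The recurrence is
  D(n) a_n + 3 a_{n-1} + 3 a_{n-2} = 0,  where D(n) = (r+n)(r+n-1) + (-21/20)(r+n) + (-9/20).
  a_n = [-3 a_{n-1} - 3 a_{n-2}] / D(n).
Since the indicial polynomial factors as (r - r_1)(r - r_2), D(n) = (r_1 + n - r_1)(r_1 + n - r_2) = n(n + 49/20).
Evaluating step by step (a_0 = 1):
  n = 1: D(1) = 1(1 + 49/20) = 69/20; numerator = -3(1) = -3; a_1 = (-3)/(69/20) = -20/23
  n = 2: D(2) = 2(2 + 49/20) = 89/10; numerator = -3(-20/23) - 3(1) = -9/23; a_2 = (-9/23)/(89/10) = -90/2047
  n = 3: D(3) = 3(3 + 49/20) = 327/20; numerator = -3(-90/2047) - 3(-20/23) = 5610/2047; a_3 = (5610/2047)/(327/20) = 37400/223123
  n = 4: D(4) = 4(4 + 49/20) = 129/5; numerator = -3(37400/223123) - 3(-90/2047) = -930/2507; a_4 = (-930/2507)/(129/5) = -1550/107801

r = 9/4; a_0 = 1; a_1 = -20/23; a_2 = -90/2047; a_3 = 37400/223123; a_4 = -1550/107801


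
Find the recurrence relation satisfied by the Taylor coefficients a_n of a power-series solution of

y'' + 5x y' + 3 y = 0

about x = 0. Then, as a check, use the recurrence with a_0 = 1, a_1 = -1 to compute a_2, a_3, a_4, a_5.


Substitute y = sum_n a_n x^n.
y''(x) has coefficient (n+2)(n+1) a_{n+2} at x^n;
5 x y'(x) has coefficient 5 n a_n at x^n (shift);
3 y(x) has coefficient 3 a_n at x^n.
Matching x^n: (n+2)(n+1) a_{n+2} + (5n + 3) a_n = 0.
Thus a_{n+2} = (-5n - 3) / ((n+1)(n+2)) * a_n.

Check with a_0 = 1, a_1 = -1 (apply the recurrence for n = 0, 1, 2, 3): a_0 = 1, a_1 = -1, a_2 = -3/2, a_3 = 4/3, a_4 = 13/8, a_5 = -6/5.

a_(n+2) = (-5n - 3) / ((n+1)(n+2)) * a_n; check: a_0 = 1, a_1 = -1, a_2 = -3/2, a_3 = 4/3, a_4 = 13/8, a_5 = -6/5


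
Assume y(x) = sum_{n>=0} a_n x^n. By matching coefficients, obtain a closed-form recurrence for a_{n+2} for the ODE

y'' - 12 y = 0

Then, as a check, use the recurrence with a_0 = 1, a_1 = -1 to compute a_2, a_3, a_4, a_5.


Substitute y = sum_n a_n x^n into y'' + (const) y = 0.
y''(x) = sum_{n>=0} (n+2)(n+1) a_{n+2} x^n.
The ODE becomes sum_n [(n+2)(n+1) a_{n+2} - 12 a_n] x^n = 0.
Setting each coefficient to zero gives the recurrence:
  (n+2)(n+1) a_{n+2} - 12 a_n = 0,
  a_{n+2} = 12 / ((n+1)(n+2)) a_n.

Check with a_0 = 1, a_1 = -1 (apply the recurrence for n = 0, 1, 2, 3): a_0 = 1, a_1 = -1, a_2 = 6, a_3 = -2, a_4 = 6, a_5 = -6/5.

a_{n+2} = 12/((n+1)(n+2)) * a_n; check: a_0 = 1, a_1 = -1, a_2 = 6, a_3 = -2, a_4 = 6, a_5 = -6/5


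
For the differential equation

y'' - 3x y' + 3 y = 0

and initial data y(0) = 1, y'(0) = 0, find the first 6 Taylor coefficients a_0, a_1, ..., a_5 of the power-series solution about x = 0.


Ansatz: y(x) = sum_{n>=0} a_n x^n, so y'(x) = sum_{n>=1} n a_n x^(n-1) and y''(x) = sum_{n>=2} n(n-1) a_n x^(n-2).
Substitute into P(x) y'' + Q(x) y' + R(x) y = 0 with P(x) = 1, Q(x) = -3x, R(x) = 3, and match powers of x.
Initial conditions: a_0 = 1, a_1 = 0.
Setting the coefficient of each power of x to zero and solving order by order (substituting the coefficients already found):
  x^0: 2 a_2 + 3 a_0 = 0  ->  2 a_2 = -3 a_0 = -3  ->  a_2 = -3/2
  x^1: 6 a_3 = 0  ->  a_3 = 0
  x^2: 12 a_4 - 3 a_2 = 0  ->  12 a_4 = 3 a_2 = -9/2  ->  a_4 = -3/8
  x^3: 20 a_5 - 6 a_3 = 0  ->  20 a_5 = 6 a_3 = 0  ->  a_5 = 0
Truncated series: y(x) = 1 - (3/2) x^2 - (3/8) x^4 + O(x^6).

a_0 = 1; a_1 = 0; a_2 = -3/2; a_3 = 0; a_4 = -3/8; a_5 = 0


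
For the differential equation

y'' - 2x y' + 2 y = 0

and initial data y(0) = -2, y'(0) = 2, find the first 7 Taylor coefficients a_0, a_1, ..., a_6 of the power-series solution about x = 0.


Ansatz: y(x) = sum_{n>=0} a_n x^n, so y'(x) = sum_{n>=1} n a_n x^(n-1) and y''(x) = sum_{n>=2} n(n-1) a_n x^(n-2).
Substitute into P(x) y'' + Q(x) y' + R(x) y = 0 with P(x) = 1, Q(x) = -2x, R(x) = 2, and match powers of x.
Initial conditions: a_0 = -2, a_1 = 2.
Setting the coefficient of each power of x to zero and solving order by order (substituting the coefficients already found):
  x^0: 2 a_2 + 2 a_0 = 0  ->  2 a_2 = -2 a_0 = 4  ->  a_2 = 2
  x^1: 6 a_3 = 0  ->  a_3 = 0
  x^2: 12 a_4 - 2 a_2 = 0  ->  12 a_4 = 2 a_2 = 4  ->  a_4 = 1/3
  x^3: 20 a_5 - 4 a_3 = 0  ->  20 a_5 = 4 a_3 = 0  ->  a_5 = 0
  x^4: 30 a_6 - 6 a_4 = 0  ->  30 a_6 = 6 a_4 = 2  ->  a_6 = 1/15
Truncated series: y(x) = -2 + 2 x + 2 x^2 + (1/3) x^4 + (1/15) x^6 + O(x^7).

a_0 = -2; a_1 = 2; a_2 = 2; a_3 = 0; a_4 = 1/3; a_5 = 0; a_6 = 1/15


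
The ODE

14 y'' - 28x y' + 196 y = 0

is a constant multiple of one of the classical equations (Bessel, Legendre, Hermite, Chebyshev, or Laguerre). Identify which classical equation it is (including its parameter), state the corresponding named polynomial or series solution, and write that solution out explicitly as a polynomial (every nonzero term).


All three coefficients share the factor 14; dividing through by 14 gives  y'' - 2x y' + 14 y = 0.
This matches the Hermite equation y'' - 2x y' + 2n y = 0 with 2n = 14, so n = 7; the polynomial solution is H_7(x).
With y = sum_k a_k x^k, matching x^k gives (k+2)(k+1) a_{k+2} = 2(k - n) a_k = 2(k - 7) a_k. The right side vanishes at k = 7, so the series with the parity of 7 terminates at degree 7.
Standard normalization: leading coefficient of H_n is 2^n, so a_7 = 2^7 = 128. Work downward with a_k = (k+1)(k+2) a_{k+2} / (2(k - n)):
  a_5 = (6)(7)(128) / (2(5 - 7)) = 5376/(-4) = -1344
  a_3 = (4)(5)(-1344) / (2(3 - 7)) = -26880/(-8) = 3360
  a_1 = (2)(3)(3360) / (2(1 - 7)) = 20160/(-12) = -1680
Hence H_7(x) = 128 x^7 - 1344 x^5 + 3360 x^3 - 1680 x.

H_7(x); series = 128 x^7 - 1344 x^5 + 3360 x^3 - 1680 x


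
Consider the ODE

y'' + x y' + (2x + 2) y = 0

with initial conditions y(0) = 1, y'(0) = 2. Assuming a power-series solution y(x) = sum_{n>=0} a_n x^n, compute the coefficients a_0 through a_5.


Ansatz: y(x) = sum_{n>=0} a_n x^n, so y'(x) = sum_{n>=1} n a_n x^(n-1) and y''(x) = sum_{n>=2} n(n-1) a_n x^(n-2).
Substitute into P(x) y'' + Q(x) y' + R(x) y = 0 with P(x) = 1, Q(x) = x, R(x) = 2x + 2, and match powers of x.
Initial conditions: a_0 = 1, a_1 = 2.
Setting the coefficient of each power of x to zero and solving order by order (substituting the coefficients already found):
  x^0: 2 a_2 + 2 a_0 = 0  ->  2 a_2 = -2 a_0 = -2  ->  a_2 = -1
  x^1: 6 a_3 + 3 a_1 + 2 a_0 = 0  ->  6 a_3 = -3 a_1 - 2 a_0 = -8  ->  a_3 = -4/3
  x^2: 12 a_4 + 4 a_2 + 2 a_1 = 0  ->  12 a_4 = -4 a_2 - 2 a_1 = 0  ->  a_4 = 0
  x^3: 20 a_5 + 5 a_3 + 2 a_2 = 0  ->  20 a_5 = -5 a_3 - 2 a_2 = 26/3  ->  a_5 = 13/30
Truncated series: y(x) = 1 + 2 x - x^2 - (4/3) x^3 + (13/30) x^5 + O(x^6).

a_0 = 1; a_1 = 2; a_2 = -1; a_3 = -4/3; a_4 = 0; a_5 = 13/30


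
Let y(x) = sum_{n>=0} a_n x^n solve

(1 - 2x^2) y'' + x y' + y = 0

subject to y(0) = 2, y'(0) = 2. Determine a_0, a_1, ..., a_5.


Ansatz: y(x) = sum_{n>=0} a_n x^n, so y'(x) = sum_{n>=1} n a_n x^(n-1) and y''(x) = sum_{n>=2} n(n-1) a_n x^(n-2).
Substitute into P(x) y'' + Q(x) y' + R(x) y = 0 with P(x) = 1 - 2x^2, Q(x) = x, R(x) = 1, and match powers of x.
Initial conditions: a_0 = 2, a_1 = 2.
Setting the coefficient of each power of x to zero and solving order by order (substituting the coefficients already found):
  x^0: 2 a_2 + a_0 = 0  ->  2 a_2 = -a_0 = -2  ->  a_2 = -1
  x^1: 6 a_3 + 2 a_1 = 0  ->  6 a_3 = -2 a_1 = -4  ->  a_3 = -2/3
  x^2: 12 a_4 - a_2 = 0  ->  12 a_4 = a_2 = -1  ->  a_4 = -1/12
  x^3: 20 a_5 - 8 a_3 = 0  ->  20 a_5 = 8 a_3 = -16/3  ->  a_5 = -4/15
Truncated series: y(x) = 2 + 2 x - x^2 - (2/3) x^3 - (1/12) x^4 - (4/15) x^5 + O(x^6).

a_0 = 2; a_1 = 2; a_2 = -1; a_3 = -2/3; a_4 = -1/12; a_5 = -4/15


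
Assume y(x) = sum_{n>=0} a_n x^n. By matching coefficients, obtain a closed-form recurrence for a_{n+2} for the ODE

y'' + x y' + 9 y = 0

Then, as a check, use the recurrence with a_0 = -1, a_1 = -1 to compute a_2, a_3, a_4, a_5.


Substitute y = sum_n a_n x^n.
y''(x) has coefficient (n+2)(n+1) a_{n+2} at x^n;
x y'(x) has coefficient n a_n at x^n (shift);
9 y(x) has coefficient 9 a_n at x^n.
Matching x^n: (n+2)(n+1) a_{n+2} + (n + 9) a_n = 0.
Thus a_{n+2} = (-n - 9) / ((n+1)(n+2)) * a_n.

Check with a_0 = -1, a_1 = -1 (apply the recurrence for n = 0, 1, 2, 3): a_0 = -1, a_1 = -1, a_2 = 9/2, a_3 = 5/3, a_4 = -33/8, a_5 = -1.

a_(n+2) = (-n - 9) / ((n+1)(n+2)) * a_n; check: a_0 = -1, a_1 = -1, a_2 = 9/2, a_3 = 5/3, a_4 = -33/8, a_5 = -1


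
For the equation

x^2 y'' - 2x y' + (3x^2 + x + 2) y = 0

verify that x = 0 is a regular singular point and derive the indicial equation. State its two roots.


Divide by x^2 to reach normal form y'' + P_1(x) y' + P_2(x) y = 0 with P_1(x) = -2/x and P_2(x) = 3 + 1/x + 2/x^2.
x = 0 is a singular point because the y'-coefficient -2/x has a pole at x = 0 and the y-coefficient 3 + 1/x + 2/x^2 has a pole at x = 0.
It is a regular singular point because x P_1(x) = p(x) = -2 and x^2 P_2(x) = q(x) = 3x^2 + x + 2 are polynomials, hence analytic at x = 0.
p(0) = -2,  q(0) = 2.
Indicial equation: r(r-1) + p(0) r + q(0) = 0, i.e. r^2 + (p(0) - 1) r + q(0) = 0, i.e. r^2 - 3 r + 2 = 0.
Discriminant: (-3)^2 - 4(2) = 1, so r = (3 ± 1)/2.
Solving: r_1 = 2, r_2 = 1.

indicial: r^2 - 3 r + 2 = 0; roots r_1 = 2, r_2 = 1


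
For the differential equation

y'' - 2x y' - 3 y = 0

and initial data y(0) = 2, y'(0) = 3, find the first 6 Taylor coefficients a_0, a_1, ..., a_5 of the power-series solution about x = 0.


Ansatz: y(x) = sum_{n>=0} a_n x^n, so y'(x) = sum_{n>=1} n a_n x^(n-1) and y''(x) = sum_{n>=2} n(n-1) a_n x^(n-2).
Substitute into P(x) y'' + Q(x) y' + R(x) y = 0 with P(x) = 1, Q(x) = -2x, R(x) = -3, and match powers of x.
Initial conditions: a_0 = 2, a_1 = 3.
Setting the coefficient of each power of x to zero and solving order by order (substituting the coefficients already found):
  x^0: 2 a_2 - 3 a_0 = 0  ->  2 a_2 = 3 a_0 = 6  ->  a_2 = 3
  x^1: 6 a_3 - 5 a_1 = 0  ->  6 a_3 = 5 a_1 = 15  ->  a_3 = 5/2
  x^2: 12 a_4 - 7 a_2 = 0  ->  12 a_4 = 7 a_2 = 21  ->  a_4 = 7/4
  x^3: 20 a_5 - 9 a_3 = 0  ->  20 a_5 = 9 a_3 = 45/2  ->  a_5 = 9/8
Truncated series: y(x) = 2 + 3 x + 3 x^2 + (5/2) x^3 + (7/4) x^4 + (9/8) x^5 + O(x^6).

a_0 = 2; a_1 = 3; a_2 = 3; a_3 = 5/2; a_4 = 7/4; a_5 = 9/8


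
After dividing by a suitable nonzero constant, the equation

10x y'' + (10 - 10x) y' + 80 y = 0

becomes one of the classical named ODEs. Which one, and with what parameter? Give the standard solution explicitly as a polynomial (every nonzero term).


All three coefficients share the factor 10; dividing through by 10 gives  x y'' + (1 - x) y' + 8 y = 0.
This matches the Laguerre equation x y'' + (1 - x) y' + n y = 0 with n = 8; the polynomial solution is L_8(x).
With y = sum_k a_k x^k, matching x^k gives (k+1)k a_{k+1} + (k+1) a_{k+1} - k a_k + n a_k = 0, i.e. (k+1)^2 a_{k+1} = (k - n) a_k = (k - 8) a_k. The right side vanishes at k = 8, so the series terminates at degree 8.
Standard normalization L_n(0) = 1 gives a_0 = 1. Work upward with a_{k+1} = (k - 8) a_k / (k+1)^2:
  a_1 = (0 - 8)(1) / 1^2 = -8/1 = -8
  a_2 = (1 - 8)(-8) / 2^2 = 56/4 = 14
  a_3 = (2 - 8)(14) / 3^2 = -84/9 = -28/3
  a_4 = (3 - 8)(-28/3) / 4^2 = (140/3)/16 = 35/12
  a_5 = (4 - 8)(35/12) / 5^2 = (-35/3)/25 = -7/15
  a_6 = (5 - 8)(-7/15) / 6^2 = (7/5)/36 = 7/180
  a_7 = (6 - 8)(7/180) / 7^2 = (-7/90)/49 = -1/630
  a_8 = (7 - 8)(-1/630) / 8^2 = (1/630)/64 = 1/40320
Hence L_8(x) = x^8/40320 - x^7/630 + 7 x^6/180 - 7 x^5/15 + 35 x^4/12 - 28 x^3/3 + 14 x^2 - 8 x + 1.

L_8(x); series = x^8/40320 - x^7/630 + 7 x^6/180 - 7 x^5/15 + 35 x^4/12 - 28 x^3/3 + 14 x^2 - 8 x + 1


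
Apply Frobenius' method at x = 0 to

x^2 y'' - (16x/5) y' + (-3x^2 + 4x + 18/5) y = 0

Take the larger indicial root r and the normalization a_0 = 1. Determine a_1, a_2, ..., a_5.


Write in Frobenius form y'' + (p(x)/x) y' + (q(x)/x^2) y = 0:
  p(x) = -16/5,  q(x) = -3x^2 + 4x + 18/5.
Indicial equation: r(r-1) + (-16/5) r + (18/5) = 0 -> roots r_1 = 3, r_2 = 6/5.
Take r = r_1 = 3. Let y(x) = x^r sum_{n>=0} a_n x^n with a_0 = 1.
Substitute y = x^r sum a_n x^n and match x^{r+n}. The recurrence is
  D(n) a_n + 4 a_{n-1} - 3 a_{n-2} = 0,  where D(n) = (r+n)(r+n-1) + (-16/5)(r+n) + (18/5).
  a_n = [-4 a_{n-1} + 3 a_{n-2}] / D(n).
Since the indicial polynomial factors as (r - r_1)(r - r_2), D(n) = (r_1 + n - r_1)(r_1 + n - r_2) = n(n + 9/5).
Evaluating step by step (a_0 = 1):
  n = 1: D(1) = 1(1 + 9/5) = 14/5; numerator = -4(1) = -4; a_1 = (-4)/(14/5) = -10/7
  n = 2: D(2) = 2(2 + 9/5) = 38/5; numerator = -4(-10/7) + 3(1) = 61/7; a_2 = (61/7)/(38/5) = 305/266
  n = 3: D(3) = 3(3 + 9/5) = 72/5; numerator = -4(305/266) + 3(-10/7) = -1180/133; a_3 = (-1180/133)/(72/5) = -1475/2394
  n = 4: D(4) = 4(4 + 9/5) = 116/5; numerator = -4(-1475/2394) + 3(305/266) = 14135/2394; a_4 = (14135/2394)/(116/5) = 70675/277704
  n = 5: D(5) = 5(5 + 9/5) = 34; numerator = -4(70675/277704) + 3(-1475/2394) = -99500/34713; a_5 = (-99500/34713)/(34) = -49750/590121

r = 3; a_0 = 1; a_1 = -10/7; a_2 = 305/266; a_3 = -1475/2394; a_4 = 70675/277704; a_5 = -49750/590121


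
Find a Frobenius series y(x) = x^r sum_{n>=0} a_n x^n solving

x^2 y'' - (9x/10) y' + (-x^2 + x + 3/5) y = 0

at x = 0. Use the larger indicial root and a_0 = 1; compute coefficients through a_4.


Write in Frobenius form y'' + (p(x)/x) y' + (q(x)/x^2) y = 0:
  p(x) = -9/10,  q(x) = -x^2 + x + 3/5.
Indicial equation: r(r-1) + (-9/10) r + (3/5) = 0 -> roots r_1 = 3/2, r_2 = 2/5.
Take r = r_1 = 3/2. Let y(x) = x^r sum_{n>=0} a_n x^n with a_0 = 1.
Substitute y = x^r sum a_n x^n and match x^{r+n}. The recurrence is
  D(n) a_n + 1 a_{n-1} - 1 a_{n-2} = 0,  where D(n) = (r+n)(r+n-1) + (-9/10)(r+n) + (3/5).
  a_n = [-1 a_{n-1} + 1 a_{n-2}] / D(n).
Since the indicial polynomial factors as (r - r_1)(r - r_2), D(n) = (r_1 + n - r_1)(r_1 + n - r_2) = n(n + 11/10).
Evaluating step by step (a_0 = 1):
  n = 1: D(1) = 1(1 + 11/10) = 21/10; numerator = -1(1) = -1; a_1 = (-1)/(21/10) = -10/21
  n = 2: D(2) = 2(2 + 11/10) = 31/5; numerator = -1(-10/21) + 1(1) = 31/21; a_2 = (31/21)/(31/5) = 5/21
  n = 3: D(3) = 3(3 + 11/10) = 123/10; numerator = -1(5/21) + 1(-10/21) = -5/7; a_3 = (-5/7)/(123/10) = -50/861
  n = 4: D(4) = 4(4 + 11/10) = 102/5; numerator = -1(-50/861) + 1(5/21) = 85/287; a_4 = (85/287)/(102/5) = 25/1722

r = 3/2; a_0 = 1; a_1 = -10/21; a_2 = 5/21; a_3 = -50/861; a_4 = 25/1722


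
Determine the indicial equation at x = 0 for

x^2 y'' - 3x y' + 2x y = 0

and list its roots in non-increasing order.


Divide by x^2 to reach normal form y'' + P_1(x) y' + P_2(x) y = 0 with P_1(x) = -3/x and P_2(x) = 2/x.
x = 0 is a singular point because the y'-coefficient -3/x has a pole at x = 0 and the y-coefficient 2/x has a pole at x = 0.
It is a regular singular point because x P_1(x) = p(x) = -3 and x^2 P_2(x) = q(x) = 2x are polynomials, hence analytic at x = 0.
p(0) = -3,  q(0) = 0.
Indicial equation: r(r-1) + p(0) r + q(0) = 0, i.e. r^2 + (p(0) - 1) r + q(0) = 0, i.e. r^2 - 4 r = 0.
Discriminant: (-4)^2 - 4(0) = 16, so r = (4 ± 4)/2.
Solving: r_1 = 4, r_2 = 0.

indicial: r^2 - 4 r = 0; roots r_1 = 4, r_2 = 0


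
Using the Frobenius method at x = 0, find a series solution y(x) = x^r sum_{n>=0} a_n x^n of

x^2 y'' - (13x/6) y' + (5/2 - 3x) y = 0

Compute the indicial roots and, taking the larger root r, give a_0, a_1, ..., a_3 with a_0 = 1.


Write in Frobenius form y'' + (p(x)/x) y' + (q(x)/x^2) y = 0:
  p(x) = -13/6,  q(x) = 5/2 - 3x.
Indicial equation: r(r-1) + (-13/6) r + (5/2) = 0 -> roots r_1 = 5/3, r_2 = 3/2.
Take r = r_1 = 5/3. Let y(x) = x^r sum_{n>=0} a_n x^n with a_0 = 1.
Substitute y = x^r sum a_n x^n and match x^{r+n}. The recurrence is
  D(n) a_n - 3 a_{n-1} = 0,  where D(n) = (r+n)(r+n-1) + (-13/6)(r+n) + (5/2).
  a_n = 3 / D(n) * a_{n-1}.
Since the indicial polynomial factors as (r - r_1)(r - r_2), D(n) = (r_1 + n - r_1)(r_1 + n - r_2) = n(n + 1/6).
Evaluating step by step (a_0 = 1):
  n = 1: D(1) = 1(1 + 1/6) = 7/6; numerator = 3(1) = 3; a_1 = (3)/(7/6) = 18/7
  n = 2: D(2) = 2(2 + 1/6) = 13/3; numerator = 3(18/7) = 54/7; a_2 = (54/7)/(13/3) = 162/91
  n = 3: D(3) = 3(3 + 1/6) = 19/2; numerator = 3(162/91) = 486/91; a_3 = (486/91)/(19/2) = 972/1729

r = 5/3; a_0 = 1; a_1 = 18/7; a_2 = 162/91; a_3 = 972/1729


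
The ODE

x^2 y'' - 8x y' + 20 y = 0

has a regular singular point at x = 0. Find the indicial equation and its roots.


Divide by x^2 to reach normal form y'' + P_1(x) y' + P_2(x) y = 0 with P_1(x) = -8/x and P_2(x) = 20/x^2.
x = 0 is a singular point because the y'-coefficient -8/x has a pole at x = 0 and the y-coefficient 20/x^2 has a pole at x = 0.
It is a regular singular point because x P_1(x) = p(x) = -8 and x^2 P_2(x) = q(x) = 20 are polynomials, hence analytic at x = 0.
p(0) = -8,  q(0) = 20.
Indicial equation: r(r-1) + p(0) r + q(0) = 0, i.e. r^2 + (p(0) - 1) r + q(0) = 0, i.e. r^2 - 9 r + 20 = 0.
Discriminant: (-9)^2 - 4(20) = 1, so r = (9 ± 1)/2.
Solving: r_1 = 5, r_2 = 4.

indicial: r^2 - 9 r + 20 = 0; roots r_1 = 5, r_2 = 4


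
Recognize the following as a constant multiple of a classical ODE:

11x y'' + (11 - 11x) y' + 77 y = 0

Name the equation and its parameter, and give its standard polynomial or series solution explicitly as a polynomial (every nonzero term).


All three coefficients share the factor 11; dividing through by 11 gives  x y'' + (1 - x) y' + 7 y = 0.
This matches the Laguerre equation x y'' + (1 - x) y' + n y = 0 with n = 7; the polynomial solution is L_7(x).
With y = sum_k a_k x^k, matching x^k gives (k+1)k a_{k+1} + (k+1) a_{k+1} - k a_k + n a_k = 0, i.e. (k+1)^2 a_{k+1} = (k - n) a_k = (k - 7) a_k. The right side vanishes at k = 7, so the series terminates at degree 7.
Standard normalization L_n(0) = 1 gives a_0 = 1. Work upward with a_{k+1} = (k - 7) a_k / (k+1)^2:
  a_1 = (0 - 7)(1) / 1^2 = -7/1 = -7
  a_2 = (1 - 7)(-7) / 2^2 = 42/4 = 21/2
  a_3 = (2 - 7)(21/2) / 3^2 = (-105/2)/9 = -35/6
  a_4 = (3 - 7)(-35/6) / 4^2 = (70/3)/16 = 35/24
  a_5 = (4 - 7)(35/24) / 5^2 = (-35/8)/25 = -7/40
  a_6 = (5 - 7)(-7/40) / 6^2 = (7/20)/36 = 7/720
  a_7 = (6 - 7)(7/720) / 7^2 = (-7/720)/49 = -1/5040
Hence L_7(x) = -x^7/5040 + 7 x^6/720 - 7 x^5/40 + 35 x^4/24 - 35 x^3/6 + 21 x^2/2 - 7 x + 1.

L_7(x); series = -x^7/5040 + 7 x^6/720 - 7 x^5/40 + 35 x^4/24 - 35 x^3/6 + 21 x^2/2 - 7 x + 1


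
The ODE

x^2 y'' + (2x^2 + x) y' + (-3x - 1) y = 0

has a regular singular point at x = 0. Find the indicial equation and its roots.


Divide by x^2 to reach normal form y'' + P_1(x) y' + P_2(x) y = 0 with P_1(x) = 2 + 1/x and P_2(x) = -3/x - 1/x^2.
x = 0 is a singular point because the y'-coefficient 2 + 1/x has a pole at x = 0 and the y-coefficient -3/x - 1/x^2 has a pole at x = 0.
It is a regular singular point because x P_1(x) = p(x) = 2x + 1 and x^2 P_2(x) = q(x) = -3x - 1 are polynomials, hence analytic at x = 0.
p(0) = 1,  q(0) = -1.
Indicial equation: r(r-1) + p(0) r + q(0) = 0, i.e. r^2 + (p(0) - 1) r + q(0) = 0, i.e. r^2 - 1 = 0.
Discriminant: (0)^2 - 4(-1) = 4, so r = (0 ± 2)/2.
Solving: r_1 = 1, r_2 = -1.

indicial: r^2 - 1 = 0; roots r_1 = 1, r_2 = -1


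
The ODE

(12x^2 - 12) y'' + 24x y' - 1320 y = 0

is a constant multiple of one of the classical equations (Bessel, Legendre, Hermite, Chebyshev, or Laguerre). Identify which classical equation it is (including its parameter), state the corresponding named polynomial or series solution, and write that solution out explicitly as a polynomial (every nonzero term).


All three coefficients share the factor -12; dividing through by -12 gives  (1 - x^2) y'' - 2x y' + 110 y = 0.
This matches the Legendre equation (1 - x^2) y'' - 2x y' + n(n+1) y = 0 (note the -2x y' term) with n(n+1) = 110, so n = 10; the polynomial solution is P_10(x).
With y = sum_k a_k x^k, matching x^k gives (k+2)(k+1) a_{k+2} = [k(k+1) - n(n+1)] a_k = (k - 10)(k + 11) a_k. The right side vanishes at k = 10, so the series with the parity of 10 terminates at degree 10.
Standard normalization (P_n(1) = 1): leading coefficient (2n)!/(2^n (n!)^2) = 2432902008176640000/(1024*13168189440000) = 46189/256, so a_10 = 46189/256. Work downward with a_k = (k+1)(k+2) a_{k+2} / ((k - 10)(k + 11)):
  a_8 = (9)(10)(46189/256) / ((8 - 10)(8 + 11)) = (2078505/128)/(-38) = -109395/256
  a_6 = (7)(8)(-109395/256) / ((6 - 10)(6 + 11)) = (-765765/32)/(-68) = 45045/128
  a_4 = (5)(6)(45045/128) / ((4 - 10)(4 + 11)) = (675675/64)/(-90) = -15015/128
  a_2 = (3)(4)(-15015/128) / ((2 - 10)(2 + 11)) = (-45045/32)/(-104) = 3465/256
  a_0 = (1)(2)(3465/256) / ((0 - 10)(0 + 11)) = (3465/128)/(-110) = -63/256
Hence P_10(x) = 46189 x^10/256 - 109395 x^8/256 + 45045 x^6/128 - 15015 x^4/128 + 3465 x^2/256 - 63/256.

P_10(x); series = 46189 x^10/256 - 109395 x^8/256 + 45045 x^6/128 - 15015 x^4/128 + 3465 x^2/256 - 63/256
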